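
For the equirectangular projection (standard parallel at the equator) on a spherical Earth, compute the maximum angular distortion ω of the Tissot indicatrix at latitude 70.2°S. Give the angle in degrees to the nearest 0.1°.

59.2°

In the plate carrée (x = Rλ, y = Rφ), meridians are true-scale (h = 1) and parallels are stretched by k = sec φ.
At 70.2°: h = 1.000, k = 2.952; principal scales a = 2.952, b = 1.000.
sin(ω/2) = (a − b)/(a + b) = 1.952/3.952 = 0.4939, so ω = 2 arcsin(0.4939) ≈ 59.2°.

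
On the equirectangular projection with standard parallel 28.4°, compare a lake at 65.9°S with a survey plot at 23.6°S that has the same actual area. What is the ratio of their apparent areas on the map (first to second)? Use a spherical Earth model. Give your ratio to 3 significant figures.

In the equirectangular projection with standard parallel φ₀ = 28.4° (x = Rλ cos φ₀, y = Rφ), meridians are true-scale (h = 1) and the parallel scale is k = cos φ₀ / cos φ.
Areal scale at 65.9°: h·k = 1.000 × 2.154 = 2.154.
Areal scale at 23.6°: h·k = 1.000 × 0.9599 = 0.9599.
Ratio = 2.154/0.9599 ≈ 2.24.

2.24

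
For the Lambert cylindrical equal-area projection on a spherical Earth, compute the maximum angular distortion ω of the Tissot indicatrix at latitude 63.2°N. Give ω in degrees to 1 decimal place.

82.9°

The Lambert cylindrical equal-area projection is the cylindrical equal-area projection with its standard parallel at the equator (φ₀ = 0). A cylindrical equal-area projection with standard parallel φ₀ has meridian scale h = cos φ / cos φ₀ and parallel scale k = cos φ₀ / cos φ (so areas are preserved, h·k = 1).
At 63.2°: h = 0.4509, k = 2.218; principal scales a = 2.218, b = 0.4509.
sin(ω/2) = (a − b)/(a + b) = 1.767/2.669 = 0.6621, so ω = 2 arcsin(0.6621) ≈ 82.9°.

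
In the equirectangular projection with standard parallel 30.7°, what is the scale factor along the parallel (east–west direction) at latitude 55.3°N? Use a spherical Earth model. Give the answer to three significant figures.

1.51

With standard parallel φ₀ = 30.7°, the equirectangular projection gives x = Rλ cos φ₀, y = Rφ, so h = 1 and k = cos 30.7° / cos φ.
k = cos 30.7° / cos 55.3° = 0.8599/0.5693 = 1.510.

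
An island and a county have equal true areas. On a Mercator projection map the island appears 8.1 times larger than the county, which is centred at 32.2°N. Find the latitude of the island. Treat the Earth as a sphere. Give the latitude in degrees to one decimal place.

72.7°

For equal true areas on Mercator, apparent areas scale as sec²φ, so the ratio is cos²φ₂ / cos²φ₁.
cos²φ₂ / cos²φ₁ = 8.1  ⇒  cos φ₁ = cos 32.2° / √8.1 = 0.8462/2.846 = 0.2973.
φ₁ = arccos(0.2973) ≈ 72.7°.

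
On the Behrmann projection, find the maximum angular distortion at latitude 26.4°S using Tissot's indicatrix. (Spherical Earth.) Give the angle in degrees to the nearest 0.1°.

3.9°

Behrmann is a cylindrical equal-area projection with standard parallels at ±30°. For cylindrical equal-area with standard parallel φ₀, h = cos φ / cos φ₀ and k = cos φ₀ / cos φ, so h·k = 1.
At 26.4°: h = 1.034, k = 0.9669; principal scales a = 1.034, b = 0.9669.
sin(ω/2) = (a − b)/(a + b) = 0.06742/2.001 = 0.03369, so ω = 2 arcsin(0.03369) ≈ 3.9°.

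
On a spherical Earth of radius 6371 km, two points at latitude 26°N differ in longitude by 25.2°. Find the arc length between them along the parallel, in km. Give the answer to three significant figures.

Arc length along a parallel = R cos φ · Δλ (with Δλ in radians).
= 6371 × cos 26° × (25.2° × π/180) = 6371 × 0.8988 × 0.4398 ≈ 2520 km.

2520 km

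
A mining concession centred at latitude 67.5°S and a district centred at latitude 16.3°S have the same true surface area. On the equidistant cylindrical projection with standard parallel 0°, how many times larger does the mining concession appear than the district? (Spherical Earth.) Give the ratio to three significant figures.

2.51

For the equirectangular projection with φ₀ = 0 (plate carrée), h = 1 along meridians and k = sec φ along parallels.
Areal scale at 67.5°: h·k = 1.000 × 2.613 = 2.613.
Areal scale at 16.3°: h·k = 1.000 × 1.042 = 1.042.
Ratio = 2.613/1.042 ≈ 2.51.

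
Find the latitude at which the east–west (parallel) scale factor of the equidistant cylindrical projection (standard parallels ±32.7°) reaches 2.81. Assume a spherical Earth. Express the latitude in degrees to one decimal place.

In the equirectangular projection with standard parallel φ₀ = 32.7° (x = Rλ cos φ₀, y = Rφ), meridians are true-scale (h = 1) and the parallel scale is k = cos φ₀ / cos φ.
k = cos φ₀ / cos φ = 2.81  ⇒  cos φ = cos 32.7° / 2.81 = 0.2995.
φ = arccos(0.2995) ≈ 72.6°.

72.6°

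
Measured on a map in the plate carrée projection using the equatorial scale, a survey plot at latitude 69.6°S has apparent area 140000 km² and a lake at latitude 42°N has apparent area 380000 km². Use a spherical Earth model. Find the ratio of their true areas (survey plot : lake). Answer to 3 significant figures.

0.173

On the plate carrée, areal scale = h·k = 1 × sec φ, so true area = apparent × cos φ.
True area of survey plot: 140000 × cos(69.6°) = 140000 × 0.3486 = 48800 km².
True area of lake: 380000 × cos(42°) = 380000 × 0.7431 = 282400 km².
Ratio = 48800 / 282400 ≈ 0.173.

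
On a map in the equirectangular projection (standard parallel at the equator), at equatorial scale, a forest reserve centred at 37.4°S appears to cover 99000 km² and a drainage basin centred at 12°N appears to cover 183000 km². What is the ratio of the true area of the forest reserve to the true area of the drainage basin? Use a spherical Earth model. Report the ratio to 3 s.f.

Plate carrée has h = 1 and k = sec φ, giving areal scale sec φ; true area = (apparent area) · cos φ.
True area of forest reserve: 99000 × cos(37.4°) = 99000 × 0.7944 = 78650 km².
True area of drainage basin: 183000 × cos(12°) = 183000 × 0.9781 = 179000 km².
Ratio = 78650 / 179000 ≈ 0.439.

0.439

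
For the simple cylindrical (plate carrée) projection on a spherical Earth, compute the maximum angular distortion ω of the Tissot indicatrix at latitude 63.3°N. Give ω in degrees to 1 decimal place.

44.7°

In the plate carrée (x = Rλ, y = Rφ), meridians are true-scale (h = 1) and parallels are stretched by k = sec φ.
At 63.3°: h = 1.000, k = 2.226; principal scales a = 2.226, b = 1.000.
sin(ω/2) = (a − b)/(a + b) = 1.226/3.226 = 0.3800, so ω = 2 arcsin(0.3800) ≈ 44.7°.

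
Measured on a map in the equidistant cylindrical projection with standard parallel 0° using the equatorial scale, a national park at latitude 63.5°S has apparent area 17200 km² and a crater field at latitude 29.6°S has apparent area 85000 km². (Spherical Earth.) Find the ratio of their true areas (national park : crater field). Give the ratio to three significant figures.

On the plate carrée, areal scale = h·k = 1 × sec φ, so true area = apparent × cos φ.
True area of national park: 17200 × cos(63.5°) = 17200 × 0.4462 = 7675 km².
True area of crater field: 85000 × cos(29.6°) = 85000 × 0.8695 = 73910 km².
Ratio = 7675 / 73910 ≈ 0.104.

0.104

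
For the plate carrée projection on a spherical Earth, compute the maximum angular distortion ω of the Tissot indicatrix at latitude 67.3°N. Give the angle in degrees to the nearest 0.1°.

Plate carrée maps x = Rλ, y = Rφ. The meridian scale is h = 1 and the parallel scale is k = 1/cos φ = sec φ.
At 67.3°: h = 1.000, k = 2.591; principal scales a = 2.591, b = 1.000.
sin(ω/2) = (a − b)/(a + b) = 1.591/3.591 = 0.4431, so ω = 2 arcsin(0.4431) ≈ 52.6°.

52.6°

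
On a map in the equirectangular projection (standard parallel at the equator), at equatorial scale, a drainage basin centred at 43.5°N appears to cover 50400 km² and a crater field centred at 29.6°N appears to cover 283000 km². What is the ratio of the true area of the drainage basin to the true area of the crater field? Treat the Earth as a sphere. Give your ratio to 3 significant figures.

Plate carrée has h = 1 and k = sec φ, giving areal scale sec φ; true area = (apparent area) · cos φ.
True area of drainage basin: 50400 × cos(43.5°) = 50400 × 0.7254 = 36560 km².
True area of crater field: 283000 × cos(29.6°) = 283000 × 0.8695 = 246100 km².
Ratio = 36560 / 246100 ≈ 0.149.

0.149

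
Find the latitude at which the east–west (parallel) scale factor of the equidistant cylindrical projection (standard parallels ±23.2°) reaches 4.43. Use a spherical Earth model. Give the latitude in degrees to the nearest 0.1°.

78.0°

With standard parallel φ₀ = 23.2°, the equirectangular projection gives x = Rλ cos φ₀, y = Rφ, so h = 1 and k = cos 23.2° / cos φ.
k = cos φ₀ / cos φ = 4.43  ⇒  cos φ = cos 23.2° / 4.43 = 0.2075.
φ = arccos(0.2075) ≈ 78.0°.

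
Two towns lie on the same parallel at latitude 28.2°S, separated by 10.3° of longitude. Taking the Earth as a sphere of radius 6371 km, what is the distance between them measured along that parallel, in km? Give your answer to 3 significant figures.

1010 km

Arc length along a parallel = R cos φ · Δλ (with Δλ in radians).
= 6371 × cos 28.2° × (10.3° × π/180) = 6371 × 0.8813 × 0.1798 ≈ 1010 km.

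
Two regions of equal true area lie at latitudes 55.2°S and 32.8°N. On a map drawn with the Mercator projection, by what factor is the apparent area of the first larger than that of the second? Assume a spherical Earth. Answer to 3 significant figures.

2.17

Mercator is conformal with k = sec φ, so areal scale = k² = sec²φ.
At 55.2°: sec²(55.2°) = 1/0.5707² = 3.070.
At 32.8°: sec²(32.8°) = 1/0.8406² = 1.415.
Ratio = 3.070/1.415 = cos²(32.8°)/cos²(55.2°) ≈ 2.17.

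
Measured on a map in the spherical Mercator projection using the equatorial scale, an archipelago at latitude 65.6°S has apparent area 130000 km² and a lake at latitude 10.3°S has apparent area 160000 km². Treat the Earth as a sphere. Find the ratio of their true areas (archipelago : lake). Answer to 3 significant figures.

On Mercator the areal scale is sec²φ, so true area = apparent × cos²φ.
True area of archipelago: 130000 × cos²(65.6°) = 130000 × 0.1707 = 22190 km².
True area of lake: 160000 × cos²(10.3°) = 160000 × 0.9680 = 154900 km².
Ratio = 22190 / 154900 ≈ 0.143.

0.143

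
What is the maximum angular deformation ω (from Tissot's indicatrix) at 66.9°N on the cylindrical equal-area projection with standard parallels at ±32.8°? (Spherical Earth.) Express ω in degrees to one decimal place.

Cylindrical equal-area (φ₀ = 32.8°): h = cos φ / cos 32.8° along meridians, k = cos 32.8° / cos φ along parallels; h·k = 1.
At 66.9°: h = 0.4668, k = 2.142; principal scales a = 2.142, b = 0.4668.
sin(ω/2) = (a − b)/(a + b) = 1.676/2.609 = 0.6422, so ω = 2 arcsin(0.6422) ≈ 79.9°.

79.9°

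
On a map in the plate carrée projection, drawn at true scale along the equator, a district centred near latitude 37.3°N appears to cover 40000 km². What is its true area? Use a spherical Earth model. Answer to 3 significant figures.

31800 km²

In the plate carrée (x = Rλ, y = Rφ), meridians are true-scale (h = 1) and parallels are stretched by k = sec φ.
Areal scale = h·k = 1 × sec φ; at 37.3°, h = 1.000, k = 1.257, so h·k = 1.257.
True area = apparent / (areal scale) = 40000 / 1.257 ≈ 31800 km².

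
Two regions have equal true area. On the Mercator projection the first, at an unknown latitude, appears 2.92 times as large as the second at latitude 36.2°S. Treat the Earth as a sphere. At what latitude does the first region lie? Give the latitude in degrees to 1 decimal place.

For equal true areas on Mercator, apparent areas scale as sec²φ, so the ratio is cos²φ₂ / cos²φ₁.
cos²φ₂ / cos²φ₁ = 2.92  ⇒  cos φ₁ = cos 36.2° / √2.92 = 0.8070/1.709 = 0.4722.
φ₁ = arccos(0.4722) ≈ 61.8°.

61.8°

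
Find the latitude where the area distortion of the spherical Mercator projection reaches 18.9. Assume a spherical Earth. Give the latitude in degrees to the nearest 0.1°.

Mercator areal scale is sec²φ.
sec²φ = 18.9  ⇒  cos²φ = 0.05291  ⇒  cos φ = 0.2300.
φ = arccos(0.2300) ≈ 76.7°.

76.7°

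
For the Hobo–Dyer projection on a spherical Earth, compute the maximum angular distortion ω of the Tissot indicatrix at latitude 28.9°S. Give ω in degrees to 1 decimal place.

The Hobo–Dyer projection is cylindrical equal-area with φ₀ = 37.5°. Cylindrical equal-area (φ₀ = 37.5°): h = cos φ / cos 37.5° along meridians, k = cos 37.5° / cos φ along parallels; h·k = 1.
At 28.9°: h = 1.103, k = 0.9062; principal scales a = 1.103, b = 0.9062.
sin(ω/2) = (a − b)/(a + b) = 0.1973/2.010 = 0.09817, so ω = 2 arcsin(0.09817) ≈ 11.3°.

11.3°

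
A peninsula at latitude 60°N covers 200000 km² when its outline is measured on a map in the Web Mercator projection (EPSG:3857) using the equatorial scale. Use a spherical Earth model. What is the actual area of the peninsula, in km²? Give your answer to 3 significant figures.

Mercator is conformal, so the point scale is isotropic: h = k = sec φ = 1/cos φ.
Areal scale = k² = sec²φ = 1/cos²(60°) = 1/0.5000² = 4.000.
True area = apparent / (areal scale) = 200000 / 4.000 ≈ 50000 km².

50000 km²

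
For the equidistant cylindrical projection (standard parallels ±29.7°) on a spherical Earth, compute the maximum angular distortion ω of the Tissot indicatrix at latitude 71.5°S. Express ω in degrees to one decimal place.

55.4°

The equidistant cylindrical projection with φ₀ = 29.7° has h = 1 (meridians true) and k = cos φ₀ / cos φ along parallels.
At 71.5°: h = 1.000, k = 2.738; principal scales a = 2.738, b = 1.000.
sin(ω/2) = (a − b)/(a + b) = 1.738/3.738 = 0.4649, so ω = 2 arcsin(0.4649) ≈ 55.4°.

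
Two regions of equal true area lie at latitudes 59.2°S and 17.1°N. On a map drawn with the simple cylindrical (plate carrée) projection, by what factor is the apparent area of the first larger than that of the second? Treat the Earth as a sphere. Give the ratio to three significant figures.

1.87

For the equirectangular projection with φ₀ = 0 (plate carrée), h = 1 along meridians and k = sec φ along parallels.
Areal scale at 59.2°: h·k = 1.000 × 1.953 = 1.953.
Areal scale at 17.1°: h·k = 1.000 × 1.046 = 1.046.
Ratio = 1.953/1.046 ≈ 1.87.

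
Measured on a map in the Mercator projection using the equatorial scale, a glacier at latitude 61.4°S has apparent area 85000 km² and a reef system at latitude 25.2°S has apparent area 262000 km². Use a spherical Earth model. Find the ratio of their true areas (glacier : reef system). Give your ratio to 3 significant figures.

0.0908

Since Mercator area scale is 1/cos²φ, the true area equals the apparent area multiplied by cos²φ.
True area of glacier: 85000 × cos²(61.4°) = 85000 × 0.2291 = 19480 km².
True area of reef system: 262000 × cos²(25.2°) = 262000 × 0.8187 = 214500 km².
Ratio = 19480 / 214500 ≈ 0.0908.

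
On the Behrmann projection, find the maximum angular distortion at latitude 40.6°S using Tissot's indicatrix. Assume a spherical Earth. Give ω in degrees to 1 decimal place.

The Behrmann projection is cylindrical equal-area with φ₀ = 30°. Cylindrical equal-area (φ₀ = 30°): h = cos φ / cos 30° along meridians, k = cos 30° / cos φ along parallels; h·k = 1.
At 40.6°: h = 0.8767, k = 1.141; principal scales a = 1.141, b = 0.8767.
sin(ω/2) = (a − b)/(a + b) = 0.2639/2.017 = 0.1308, so ω = 2 arcsin(0.1308) ≈ 15.0°.

15.0°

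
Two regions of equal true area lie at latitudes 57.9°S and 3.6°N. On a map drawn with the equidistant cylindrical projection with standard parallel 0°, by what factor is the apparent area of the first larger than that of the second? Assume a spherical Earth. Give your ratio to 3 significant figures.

For the equirectangular projection with φ₀ = 0 (plate carrée), h = 1 along meridians and k = sec φ along parallels.
Areal scale at 57.9°: h·k = 1.000 × 1.882 = 1.882.
Areal scale at 3.6°: h·k = 1.000 × 1.002 = 1.002.
Ratio = 1.882/1.002 ≈ 1.88.

1.88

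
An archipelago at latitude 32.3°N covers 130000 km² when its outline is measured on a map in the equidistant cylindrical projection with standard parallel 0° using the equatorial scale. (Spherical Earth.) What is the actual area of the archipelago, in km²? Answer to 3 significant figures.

110000 km²

Plate carrée maps x = Rλ, y = Rφ. The meridian scale is h = 1 and the parallel scale is k = 1/cos φ = sec φ.
Areal scale = h·k = 1 × sec φ; at 32.3°, h = 1.000, k = 1.183, so h·k = 1.183.
True area = apparent / (areal scale) = 130000 / 1.183 ≈ 110000 km².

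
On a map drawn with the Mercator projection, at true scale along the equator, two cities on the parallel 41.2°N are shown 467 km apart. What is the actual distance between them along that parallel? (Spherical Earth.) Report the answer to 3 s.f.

351 km

The Mercator projection is conformal; its linear scale factor is the same in every direction and equals sec φ = 1/cos φ.
Along the parallel at 41.2°, map distances are exaggerated by k = sec 41.2° = 1.329.
True distance = 467 / 1.329 = 467 × cos 41.2° ≈ 351 km.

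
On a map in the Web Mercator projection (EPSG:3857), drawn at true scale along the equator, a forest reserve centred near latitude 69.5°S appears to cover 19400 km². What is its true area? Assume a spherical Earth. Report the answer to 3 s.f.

For Mercator, h = k = sec φ (a conformal cylindrical projection has a single point scale, 1/cos φ).
Areal scale = k² = sec²φ = 1/cos²(69.5°) = 1/0.3502² = 8.154.
True area = apparent / (areal scale) = 19400 / 8.154 ≈ 2380 km².

2380 km²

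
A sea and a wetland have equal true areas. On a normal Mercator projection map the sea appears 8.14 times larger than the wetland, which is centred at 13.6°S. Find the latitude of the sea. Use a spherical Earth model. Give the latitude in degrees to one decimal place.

For equal true areas on Mercator, apparent areas scale as sec²φ, so the ratio is cos²φ₂ / cos²φ₁.
cos²φ₂ / cos²φ₁ = 8.14  ⇒  cos φ₁ = cos 13.6° / √8.14 = 0.9720/2.853 = 0.3407.
φ₁ = arccos(0.3407) ≈ 70.1°.

70.1°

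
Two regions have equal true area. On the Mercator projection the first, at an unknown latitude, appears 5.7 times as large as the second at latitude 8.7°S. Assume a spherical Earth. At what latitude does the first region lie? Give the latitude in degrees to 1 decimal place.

65.5°

Mercator areal scale is sec²φ, so apparent-area ratio = sec²φ₁ / sec²φ₂ = cos²φ₂ / cos²φ₁.
cos²φ₂ / cos²φ₁ = 5.7  ⇒  cos φ₁ = cos 8.7° / √5.7 = 0.9885/2.387 = 0.4140.
φ₁ = arccos(0.4140) ≈ 65.5°.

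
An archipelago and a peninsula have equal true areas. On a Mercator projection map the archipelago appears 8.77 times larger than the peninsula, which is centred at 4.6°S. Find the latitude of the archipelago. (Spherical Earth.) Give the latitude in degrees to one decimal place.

70.3°

For equal true areas on Mercator, apparent areas scale as sec²φ, so the ratio is cos²φ₂ / cos²φ₁.
cos²φ₂ / cos²φ₁ = 8.77  ⇒  cos φ₁ = cos 4.6° / √8.77 = 0.9968/2.961 = 0.3366.
φ₁ = arccos(0.3366) ≈ 70.3°.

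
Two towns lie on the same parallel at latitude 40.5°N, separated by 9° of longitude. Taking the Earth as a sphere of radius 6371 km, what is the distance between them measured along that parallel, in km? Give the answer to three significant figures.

761 km

Arc length along a parallel = R cos φ · Δλ (with Δλ in radians).
= 6371 × cos 40.5° × (9° × π/180) = 6371 × 0.7604 × 0.1571 ≈ 761 km.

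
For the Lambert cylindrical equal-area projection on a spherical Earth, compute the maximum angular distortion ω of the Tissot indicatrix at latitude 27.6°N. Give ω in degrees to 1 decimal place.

The Lambert cylindrical equal-area projection is the cylindrical equal-area projection with its standard parallel at the equator (φ₀ = 0). A cylindrical equal-area projection with standard parallel φ₀ has meridian scale h = cos φ / cos φ₀ and parallel scale k = cos φ₀ / cos φ (so areas are preserved, h·k = 1).
At 27.6°: h = 0.8862, k = 1.128; principal scales a = 1.128, b = 0.8862.
sin(ω/2) = (a − b)/(a + b) = 0.2422/2.015 = 0.1202, so ω = 2 arcsin(0.1202) ≈ 13.8°.

13.8°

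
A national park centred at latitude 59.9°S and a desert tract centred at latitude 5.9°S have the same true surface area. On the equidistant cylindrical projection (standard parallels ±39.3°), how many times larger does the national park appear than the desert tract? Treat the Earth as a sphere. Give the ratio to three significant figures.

1.98

With standard parallel φ₀ = 39.3°, the equirectangular projection gives x = Rλ cos φ₀, y = Rφ, so h = 1 and k = cos 39.3° / cos φ.
Areal scale at 59.9°: h·k = 1.000 × 1.543 = 1.543.
Areal scale at 5.9°: h·k = 1.000 × 0.7780 = 0.7780.
Ratio = 1.543/0.7780 ≈ 1.98.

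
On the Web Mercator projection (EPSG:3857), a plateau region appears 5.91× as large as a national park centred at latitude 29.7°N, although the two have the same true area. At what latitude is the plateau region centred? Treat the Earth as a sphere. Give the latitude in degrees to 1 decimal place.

69.1°

For equal true areas on Mercator, apparent areas scale as sec²φ, so the ratio is cos²φ₂ / cos²φ₁.
cos²φ₂ / cos²φ₁ = 5.91  ⇒  cos φ₁ = cos 29.7° / √5.91 = 0.8686/2.431 = 0.3573.
φ₁ = arccos(0.3573) ≈ 69.1°.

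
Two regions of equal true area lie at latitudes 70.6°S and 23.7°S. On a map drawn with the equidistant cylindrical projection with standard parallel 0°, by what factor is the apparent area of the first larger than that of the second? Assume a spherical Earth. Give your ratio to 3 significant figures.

Plate carrée maps x = Rλ, y = Rφ. The meridian scale is h = 1 and the parallel scale is k = 1/cos φ = sec φ.
Areal scale at 70.6°: h·k = 1.000 × 3.011 = 3.011.
Areal scale at 23.7°: h·k = 1.000 × 1.092 = 1.092.
Ratio = 3.011/1.092 ≈ 2.76.

2.76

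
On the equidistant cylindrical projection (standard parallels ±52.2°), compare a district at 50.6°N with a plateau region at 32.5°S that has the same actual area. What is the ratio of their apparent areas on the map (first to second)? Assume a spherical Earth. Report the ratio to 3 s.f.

1.33

In the equirectangular projection with standard parallel φ₀ = 52.2° (x = Rλ cos φ₀, y = Rφ), meridians are true-scale (h = 1) and the parallel scale is k = cos φ₀ / cos φ.
Areal scale at 50.6°: h·k = 1.000 × 0.9656 = 0.9656.
Areal scale at 32.5°: h·k = 1.000 × 0.7267 = 0.7267.
Ratio = 0.9656/0.7267 ≈ 1.33.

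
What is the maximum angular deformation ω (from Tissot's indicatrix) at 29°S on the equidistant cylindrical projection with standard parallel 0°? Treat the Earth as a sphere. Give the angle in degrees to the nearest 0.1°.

7.7°

In the plate carrée (x = Rλ, y = Rφ), meridians are true-scale (h = 1) and parallels are stretched by k = sec φ.
At 29°: h = 1.000, k = 1.143; principal scales a = 1.143, b = 1.000.
sin(ω/2) = (a − b)/(a + b) = 0.1434/2.143 = 0.06688, so ω = 2 arcsin(0.06688) ≈ 7.7°.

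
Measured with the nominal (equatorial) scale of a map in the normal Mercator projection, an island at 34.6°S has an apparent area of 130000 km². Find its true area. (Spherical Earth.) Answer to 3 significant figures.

88100 km²

Mercator is conformal, so the point scale is isotropic: h = k = sec φ = 1/cos φ.
Areal scale = k² = sec²φ = 1/cos²(34.6°) = 1/0.8231² = 1.476.
True area = apparent / (areal scale) = 130000 / 1.476 ≈ 88100 km².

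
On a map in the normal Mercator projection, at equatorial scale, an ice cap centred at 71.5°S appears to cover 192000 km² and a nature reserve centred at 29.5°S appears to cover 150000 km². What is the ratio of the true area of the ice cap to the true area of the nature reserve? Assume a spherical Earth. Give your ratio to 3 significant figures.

Since Mercator area scale is 1/cos²φ, the true area equals the apparent area multiplied by cos²φ.
True area of ice cap: 192000 × cos²(71.5°) = 192000 × 0.1007 = 19330 km².
True area of nature reserve: 150000 × cos²(29.5°) = 150000 × 0.7575 = 113600 km².
Ratio = 19330 / 113600 ≈ 0.170.

0.170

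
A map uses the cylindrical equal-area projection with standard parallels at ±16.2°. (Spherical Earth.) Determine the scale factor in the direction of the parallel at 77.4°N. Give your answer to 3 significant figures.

4.40

Cylindrical equal-area (φ₀ = 16.2°): h = cos φ / cos 16.2° along meridians, k = cos 16.2° / cos φ along parallels; h·k = 1.
k = cos 16.2° / cos 77.4° = 0.9603/0.2181 = 4.402.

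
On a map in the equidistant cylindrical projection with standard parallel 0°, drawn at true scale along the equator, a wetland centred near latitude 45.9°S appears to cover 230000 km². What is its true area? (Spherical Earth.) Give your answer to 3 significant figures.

160000 km²

In the plate carrée (x = Rλ, y = Rφ), meridians are true-scale (h = 1) and parallels are stretched by k = sec φ.
Areal scale = h·k = 1 × sec φ; at 45.9°, h = 1.000, k = 1.437, so h·k = 1.437.
True area = apparent / (areal scale) = 230000 / 1.437 ≈ 160000 km².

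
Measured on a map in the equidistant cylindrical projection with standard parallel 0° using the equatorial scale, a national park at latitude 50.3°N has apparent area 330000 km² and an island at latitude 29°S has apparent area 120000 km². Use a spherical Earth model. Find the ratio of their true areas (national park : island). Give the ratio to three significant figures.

2.01

On the plate carrée, areal scale = h·k = 1 × sec φ, so true area = apparent × cos φ.
True area of national park: 330000 × cos(50.3°) = 330000 × 0.6388 = 210800 km².
True area of island: 120000 × cos(29°) = 120000 × 0.8746 = 105000 km².
Ratio = 210800 / 105000 ≈ 2.01.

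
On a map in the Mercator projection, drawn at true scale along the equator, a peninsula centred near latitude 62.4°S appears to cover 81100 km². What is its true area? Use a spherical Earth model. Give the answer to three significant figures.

17400 km²

The Mercator projection is conformal; its linear scale factor is the same in every direction and equals sec φ = 1/cos φ.
Areal scale = k² = sec²φ = 1/cos²(62.4°) = 1/0.4633² = 4.659.
True area = apparent / (areal scale) = 81100 / 4.659 ≈ 17400 km².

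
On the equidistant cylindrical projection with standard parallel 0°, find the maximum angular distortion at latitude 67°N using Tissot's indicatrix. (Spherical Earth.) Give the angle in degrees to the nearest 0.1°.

52.0°

For the equirectangular projection with φ₀ = 0 (plate carrée), h = 1 along meridians and k = sec φ along parallels.
At 67°: h = 1.000, k = 2.559; principal scales a = 2.559, b = 1.000.
sin(ω/2) = (a − b)/(a + b) = 1.559/3.559 = 0.4381, so ω = 2 arcsin(0.4381) ≈ 52.0°.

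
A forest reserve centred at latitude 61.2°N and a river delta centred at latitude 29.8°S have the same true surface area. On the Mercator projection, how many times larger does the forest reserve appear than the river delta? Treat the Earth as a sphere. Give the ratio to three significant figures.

Mercator areal scale is sec²φ.
At 61.2°: sec²(61.2°) = 1/0.4818² = 4.309.
At 29.8°: sec²(29.8°) = 1/0.8678² = 1.328.
Ratio = 4.309/1.328 = cos²(29.8°)/cos²(61.2°) ≈ 3.24.

3.24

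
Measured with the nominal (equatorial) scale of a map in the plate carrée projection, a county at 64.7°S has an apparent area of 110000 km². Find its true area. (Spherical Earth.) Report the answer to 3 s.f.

47000 km²

In the plate carrée (x = Rλ, y = Rφ), meridians are true-scale (h = 1) and parallels are stretched by k = sec φ.
Areal scale = h·k = 1 × sec φ; at 64.7°, h = 1.000, k = 2.340, so h·k = 2.340.
True area = apparent / (areal scale) = 110000 / 2.340 ≈ 47000 km².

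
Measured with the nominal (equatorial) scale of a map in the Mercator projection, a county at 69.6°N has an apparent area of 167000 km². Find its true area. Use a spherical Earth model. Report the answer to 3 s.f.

20300 km²

Mercator is conformal, so the point scale is isotropic: h = k = sec φ = 1/cos φ.
Areal scale = k² = sec²φ = 1/cos²(69.6°) = 1/0.3486² = 8.230.
True area = apparent / (areal scale) = 167000 / 8.230 ≈ 20300 km².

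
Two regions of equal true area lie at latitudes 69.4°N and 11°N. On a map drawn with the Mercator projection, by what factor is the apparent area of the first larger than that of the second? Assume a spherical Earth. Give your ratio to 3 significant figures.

7.78

Mercator is conformal with k = sec φ, so areal scale = k² = sec²φ.
At 69.4°: sec²(69.4°) = 1/0.3518² = 8.078.
At 11°: sec²(11°) = 1/0.9816² = 1.038.
Ratio = 8.078/1.038 = cos²(11°)/cos²(69.4°) ≈ 7.78.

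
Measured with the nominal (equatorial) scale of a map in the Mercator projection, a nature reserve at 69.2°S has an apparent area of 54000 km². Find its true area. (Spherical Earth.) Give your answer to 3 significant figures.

6810 km²

For Mercator, h = k = sec φ (a conformal cylindrical projection has a single point scale, 1/cos φ).
Areal scale = k² = sec²φ = 1/cos²(69.2°) = 1/0.3551² = 7.930.
True area = apparent / (areal scale) = 54000 / 7.930 ≈ 6810 km².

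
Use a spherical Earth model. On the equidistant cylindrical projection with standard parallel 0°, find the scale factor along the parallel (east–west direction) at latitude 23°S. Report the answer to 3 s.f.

Plate carrée maps x = Rλ, y = Rφ. The meridian scale is h = 1 and the parallel scale is k = 1/cos φ = sec φ.
k = 1/cos 23° = 1/0.9205 = 1.086.

1.09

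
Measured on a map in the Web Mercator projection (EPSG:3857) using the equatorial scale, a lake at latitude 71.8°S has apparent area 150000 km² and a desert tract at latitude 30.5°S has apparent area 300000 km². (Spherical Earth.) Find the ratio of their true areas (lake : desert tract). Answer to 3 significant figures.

Mercator's areal exaggeration is sec²φ; hence true area = (apparent area) · cos²φ.
True area of lake: 150000 × cos²(71.8°) = 150000 × 0.09755 = 14630 km².
True area of desert tract: 300000 × cos²(30.5°) = 300000 × 0.7424 = 222700 km².
Ratio = 14630 / 222700 ≈ 0.0657.

0.0657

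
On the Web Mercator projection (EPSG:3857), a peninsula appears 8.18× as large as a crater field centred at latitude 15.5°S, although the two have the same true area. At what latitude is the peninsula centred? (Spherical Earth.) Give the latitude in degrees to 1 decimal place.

70.3°

Mercator areal scale is sec²φ, so apparent-area ratio = sec²φ₁ / sec²φ₂ = cos²φ₂ / cos²φ₁.
cos²φ₂ / cos²φ₁ = 8.18  ⇒  cos φ₁ = cos 15.5° / √8.18 = 0.9636/2.860 = 0.3369.
φ₁ = arccos(0.3369) ≈ 70.3°.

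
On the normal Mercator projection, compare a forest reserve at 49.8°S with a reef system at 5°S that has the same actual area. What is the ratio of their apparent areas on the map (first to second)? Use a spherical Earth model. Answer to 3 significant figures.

2.38

Mercator areal scale is sec²φ.
At 49.8°: sec²(49.8°) = 1/0.6455² = 2.400.
At 5°: sec²(5°) = 1/0.9962² = 1.008.
Ratio = 2.400/1.008 = cos²(5°)/cos²(49.8°) ≈ 2.38.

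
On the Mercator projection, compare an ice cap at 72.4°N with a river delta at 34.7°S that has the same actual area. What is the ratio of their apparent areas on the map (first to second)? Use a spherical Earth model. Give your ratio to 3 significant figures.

On Mercator, area is exaggerated by sec²φ = 1/cos²φ.
At 72.4°: sec²(72.4°) = 1/0.3024² = 10.94.
At 34.7°: sec²(34.7°) = 1/0.8221² = 1.479.
Ratio = 10.94/1.479 = cos²(34.7°)/cos²(72.4°) ≈ 7.39.

7.39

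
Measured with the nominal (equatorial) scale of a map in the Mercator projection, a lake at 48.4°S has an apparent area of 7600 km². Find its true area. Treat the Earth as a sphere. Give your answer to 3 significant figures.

For Mercator, h = k = sec φ (a conformal cylindrical projection has a single point scale, 1/cos φ).
Areal scale = k² = sec²φ = 1/cos²(48.4°) = 1/0.6639² = 2.269.
True area = apparent / (areal scale) = 7600 / 2.269 ≈ 3350 km².

3350 km²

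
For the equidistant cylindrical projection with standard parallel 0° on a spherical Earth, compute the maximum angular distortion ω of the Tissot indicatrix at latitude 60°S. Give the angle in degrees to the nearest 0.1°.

38.9°

In the plate carrée (x = Rλ, y = Rφ), meridians are true-scale (h = 1) and parallels are stretched by k = sec φ.
At 60°: h = 1.000, k = 2.000; principal scales a = 2.000, b = 1.000.
sin(ω/2) = (a − b)/(a + b) = 1.0000/3.000 = 0.3333, so ω = 2 arcsin(0.3333) ≈ 38.9°.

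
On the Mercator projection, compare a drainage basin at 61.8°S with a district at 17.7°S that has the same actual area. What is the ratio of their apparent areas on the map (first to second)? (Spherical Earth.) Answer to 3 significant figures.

Mercator is conformal with k = sec φ, so areal scale = k² = sec²φ.
At 61.8°: sec²(61.8°) = 1/0.4726² = 4.478.
At 17.7°: sec²(17.7°) = 1/0.9527² = 1.102.
Ratio = 4.478/1.102 = cos²(17.7°)/cos²(61.8°) ≈ 4.06.

4.06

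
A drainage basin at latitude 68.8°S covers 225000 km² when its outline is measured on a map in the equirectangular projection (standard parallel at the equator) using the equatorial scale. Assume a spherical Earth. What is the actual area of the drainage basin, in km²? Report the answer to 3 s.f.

Plate carrée maps x = Rλ, y = Rφ. The meridian scale is h = 1 and the parallel scale is k = 1/cos φ = sec φ.
Areal scale = h·k = 1 × sec φ; at 68.8°, h = 1.000, k = 2.765, so h·k = 2.765.
True area = apparent / (areal scale) = 225000 / 2.765 ≈ 81400 km².

81400 km²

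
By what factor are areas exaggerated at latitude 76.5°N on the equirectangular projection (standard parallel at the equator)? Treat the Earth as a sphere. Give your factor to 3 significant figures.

Plate carrée maps x = Rλ, y = Rφ. The meridian scale is h = 1 and the parallel scale is k = 1/cos φ = sec φ.
Areal scale = h·k = 1 × sec φ; at 76.5°, h = 1.000, k = 4.284, so h·k = 4.284.

4.28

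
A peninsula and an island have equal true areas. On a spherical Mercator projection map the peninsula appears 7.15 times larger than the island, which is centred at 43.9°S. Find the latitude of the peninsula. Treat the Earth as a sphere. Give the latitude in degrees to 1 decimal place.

74.4°

For equal true areas on Mercator, apparent areas scale as sec²φ, so the ratio is cos²φ₂ / cos²φ₁.
cos²φ₂ / cos²φ₁ = 7.15  ⇒  cos φ₁ = cos 43.9° / √7.15 = 0.7206/2.674 = 0.2695.
φ₁ = arccos(0.2695) ≈ 74.4°.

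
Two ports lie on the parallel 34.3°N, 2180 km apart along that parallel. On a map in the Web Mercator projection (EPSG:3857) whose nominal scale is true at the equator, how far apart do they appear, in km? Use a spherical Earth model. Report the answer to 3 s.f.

The Mercator projection is conformal; its linear scale factor is the same in every direction and equals sec φ = 1/cos φ.
Along the parallel, k = sec 34.3° = 1/0.8261 = 1.211.
Map distance = 2180 × 1.211 ≈ 2640 km.

2640 km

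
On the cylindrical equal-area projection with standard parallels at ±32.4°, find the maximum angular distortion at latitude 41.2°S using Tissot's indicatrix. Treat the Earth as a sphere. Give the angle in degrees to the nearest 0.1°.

13.2°

For cylindrical equal-area with standard parallel φ₀, h = cos φ / cos φ₀ and k = cos φ₀ / cos φ, so h·k = 1.
At 41.2°: h = 0.8911, k = 1.122; principal scales a = 1.122, b = 0.8911.
sin(ω/2) = (a − b)/(a + b) = 0.2310/2.013 = 0.1147, so ω = 2 arcsin(0.1147) ≈ 13.2°.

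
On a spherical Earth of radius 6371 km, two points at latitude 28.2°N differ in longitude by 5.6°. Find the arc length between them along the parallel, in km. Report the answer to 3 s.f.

Arc length along a parallel = R cos φ · Δλ (with Δλ in radians).
= 6371 × cos 28.2° × (5.6° × π/180) = 6371 × 0.8813 × 0.09774 ≈ 549 km.

549 km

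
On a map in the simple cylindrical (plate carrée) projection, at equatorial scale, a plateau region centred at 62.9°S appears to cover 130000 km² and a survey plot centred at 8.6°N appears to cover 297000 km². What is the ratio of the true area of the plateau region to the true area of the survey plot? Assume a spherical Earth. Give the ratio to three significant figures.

0.202

On the plate carrée, areal scale = h·k = 1 × sec φ, so true area = apparent × cos φ.
True area of plateau region: 130000 × cos(62.9°) = 130000 × 0.4555 = 59220 km².
True area of survey plot: 297000 × cos(8.6°) = 297000 × 0.9888 = 293700 km².
Ratio = 59220 / 293700 ≈ 0.202.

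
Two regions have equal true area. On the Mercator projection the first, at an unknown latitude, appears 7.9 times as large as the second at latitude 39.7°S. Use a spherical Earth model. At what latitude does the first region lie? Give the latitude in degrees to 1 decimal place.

74.1°

On Mercator, (apparent₁)/(apparent₂) = sec²φ₁ / sec²φ₂ when true areas are equal.
cos²φ₂ / cos²φ₁ = 7.9  ⇒  cos φ₁ = cos 39.7° / √7.9 = 0.7694/2.811 = 0.2737.
φ₁ = arccos(0.2737) ≈ 74.1°.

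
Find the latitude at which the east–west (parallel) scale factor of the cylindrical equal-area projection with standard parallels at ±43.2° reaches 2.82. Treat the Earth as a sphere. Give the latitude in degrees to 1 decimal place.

75.0°

For cylindrical equal-area with standard parallel φ₀, h = cos φ / cos φ₀ and k = cos φ₀ / cos φ, so h·k = 1.
k = cos φ₀ / cos φ = 2.82  ⇒  cos φ = cos 43.2° / 2.82 = 0.2585.
φ = arccos(0.2585) ≈ 75.0°.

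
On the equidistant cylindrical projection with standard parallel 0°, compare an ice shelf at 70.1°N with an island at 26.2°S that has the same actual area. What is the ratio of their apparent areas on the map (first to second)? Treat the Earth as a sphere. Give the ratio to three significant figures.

2.64

For the equirectangular projection with φ₀ = 0 (plate carrée), h = 1 along meridians and k = sec φ along parallels.
Areal scale at 70.1°: h·k = 1.000 × 2.938 = 2.938.
Areal scale at 26.2°: h·k = 1.000 × 1.115 = 1.115.
Ratio = 2.938/1.115 ≈ 2.64.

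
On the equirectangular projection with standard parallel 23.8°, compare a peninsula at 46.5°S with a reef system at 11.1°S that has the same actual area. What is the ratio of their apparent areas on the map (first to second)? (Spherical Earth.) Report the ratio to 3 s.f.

The equidistant cylindrical projection with φ₀ = 23.8° has h = 1 (meridians true) and k = cos φ₀ / cos φ along parallels.
Areal scale at 46.5°: h·k = 1.000 × 1.329 = 1.329.
Areal scale at 11.1°: h·k = 1.000 × 0.9324 = 0.9324.
Ratio = 1.329/0.9324 ≈ 1.43.

1.43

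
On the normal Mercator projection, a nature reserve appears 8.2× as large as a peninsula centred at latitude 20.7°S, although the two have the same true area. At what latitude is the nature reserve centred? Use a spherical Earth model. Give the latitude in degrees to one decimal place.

On Mercator, (apparent₁)/(apparent₂) = sec²φ₁ / sec²φ₂ when true areas are equal.
cos²φ₂ / cos²φ₁ = 8.2  ⇒  cos φ₁ = cos 20.7° / √8.2 = 0.9354/2.864 = 0.3267.
φ₁ = arccos(0.3267) ≈ 70.9°.

70.9°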